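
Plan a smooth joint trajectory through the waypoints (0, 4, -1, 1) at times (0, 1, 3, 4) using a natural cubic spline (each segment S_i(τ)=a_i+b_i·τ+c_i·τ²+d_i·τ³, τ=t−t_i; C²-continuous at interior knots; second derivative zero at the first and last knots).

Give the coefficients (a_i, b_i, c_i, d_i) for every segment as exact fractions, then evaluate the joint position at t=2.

  seg 0: a=0 b=11/2 c=0 d=-3/2
  seg 1: a=4 b=1 c=-9/2 d=11/8
  seg 2: a=-1 b=-1/2 c=15/4 d=-5/4
S(2) = 15/8

Δ: Δ0=4, Δ1=-5/2, Δ2=2
row 1: diag=6, rhs=-39; c'=1/3, d'=-13/2
row 2: denom=6−2·1/3=16/3; d'=(27−2·-13/2)/(16/3)=15/2
back: M2=15/2
back: M1=-13/2−1/3·15/2=-9
M: M0=0, M1=-9, M2=15/2, M3=0
seg 0: a=0, c=M0/2=0, d=(M1−M0)/(6·1)=-3/2, b=Δ0−h0·(2M0+M1)/6=11/2
seg 1: a=4, c=M1/2=-9/2, d=(M2−M1)/(6·2)=11/8, b=Δ1−h1·(2M1+M2)/6=1
seg 2: a=-1, c=M2/2=15/4, d=(M3−M2)/(6·1)=-5/4, b=Δ2−h2·(2M2+M3)/6=-1/2
t_q=2 → seg 1, τ=1; S=4+1·τ+-9/2·τ²+11/8·τ³=15/8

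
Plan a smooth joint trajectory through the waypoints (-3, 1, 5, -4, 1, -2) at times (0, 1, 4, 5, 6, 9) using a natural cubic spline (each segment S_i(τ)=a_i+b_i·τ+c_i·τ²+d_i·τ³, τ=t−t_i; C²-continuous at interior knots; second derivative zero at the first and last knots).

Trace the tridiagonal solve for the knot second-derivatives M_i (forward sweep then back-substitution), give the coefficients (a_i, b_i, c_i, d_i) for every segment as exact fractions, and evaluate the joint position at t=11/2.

Δ: Δ0=4, Δ1=4/3, Δ2=-9, Δ3=5, Δ4=-1
row 1: diag=8, rhs=-16; c'=3/8, d'=-2
row 2: denom=8−3·3/8=55/8; d'=(-62−3·-2)/(55/8)=-448/55
row 3: denom=4−1·8/55=212/55; d'=(84−1·-448/55)/(212/55)=1267/53
row 4: denom=8−1·55/212=1641/212; d'=(-36−1·1267/53)/(1641/212)=-12700/1641
back: M4=-12700/1641
back: M3=1267/53−55/212·-12700/1641=42524/1641
back: M2=-448/55−8/55·42524/1641=-19552/1641
back: M1=-2−3/8·-19552/1641=1350/547
M: M0=0, M1=1350/547, M2=-19552/1641, M3=42524/1641, M4=-12700/1641, M5=0
seg 0: a=-3, c=M0/2=0, d=(M1−M0)/(6·1)=225/547, b=Δ0−h0·(2M0+M1)/6=1963/547
seg 1: a=1, c=M1/2=675/547, d=(M2−M1)/(6·3)=-11801/14769, b=Δ1−h1·(2M1+M2)/6=2638/547
seg 2: a=5, c=M2/2=-9776/1641, d=(M3−M2)/(6·1)=10346/1641, b=Δ2−h2·(2M2+M3)/6=-5113/547
seg 3: a=-4, c=M3/2=21262/1641, d=(M4−M3)/(6·1)=-3068/547, b=Δ3−h3·(2M3+M4)/6=-3853/1641
seg 4: a=1, c=M4/2=-6350/1641, d=(M5−M4)/(6·3)=6350/14769, b=Δ4−h4·(2M4+M5)/6=11059/1641
t_q=11/2 → seg 3, τ=1/2; S=-4+-3853/1641·τ+21262/1641·τ²+-3068/547·τ³=-8651/3282

  seg 0: a=-3 b=1963/547 c=0 d=225/547
  seg 1: a=1 b=2638/547 c=675/547 d=-11801/14769
  seg 2: a=5 b=-5113/547 c=-9776/1641 d=10346/1641
  seg 3: a=-4 b=-3853/1641 c=21262/1641 d=-3068/547
  seg 4: a=1 b=11059/1641 c=-6350/1641 d=6350/14769
S(11/2) = -8651/3282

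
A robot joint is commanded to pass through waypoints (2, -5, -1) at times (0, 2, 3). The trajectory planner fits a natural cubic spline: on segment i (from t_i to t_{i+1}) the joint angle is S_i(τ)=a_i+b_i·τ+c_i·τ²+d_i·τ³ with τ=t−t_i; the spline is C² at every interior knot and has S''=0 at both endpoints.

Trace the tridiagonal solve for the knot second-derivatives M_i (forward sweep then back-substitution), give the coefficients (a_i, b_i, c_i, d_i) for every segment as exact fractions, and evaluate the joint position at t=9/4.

Δ: Δ0=-7/2, Δ1=4
row 1: diag=6, rhs=45; c'=1/6, d'=15/2
back: M1=15/2
M: M0=0, M1=15/2, M2=0
seg 0: a=2, c=M0/2=0, d=(M1−M0)/(6·2)=5/8, b=Δ0−h0·(2M0+M1)/6=-6
seg 1: a=-5, c=M1/2=15/4, d=(M2−M1)/(6·1)=-5/4, b=Δ1−h1·(2M1+M2)/6=3/2
t_q=9/4 → seg 1, τ=1/4; S=-5+3/2·τ+15/4·τ²+-5/4·τ³=-1129/256

  seg 0: a=2 b=-6 c=0 d=5/8
  seg 1: a=-5 b=3/2 c=15/4 d=-5/4
S(9/4) = -1129/256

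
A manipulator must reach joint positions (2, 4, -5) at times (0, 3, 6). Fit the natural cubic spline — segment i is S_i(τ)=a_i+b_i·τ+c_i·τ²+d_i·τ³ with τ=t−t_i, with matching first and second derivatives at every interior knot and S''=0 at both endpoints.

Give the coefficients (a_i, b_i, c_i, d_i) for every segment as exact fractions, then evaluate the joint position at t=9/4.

Δ: Δ0=2/3, Δ1=-3
row 1: diag=12, rhs=-22; c'=1/4, d'=-11/6
back: M1=-11/6
M: M0=0, M1=-11/6, M2=0
seg 0: a=2, c=M0/2=0, d=(M1−M0)/(6·3)=-11/108, b=Δ0−h0·(2M0+M1)/6=19/12
seg 1: a=4, c=M1/2=-11/12, d=(M2−M1)/(6·3)=11/108, b=Δ1−h1·(2M1+M2)/6=-7/6
t_q=9/4 → seg 0, τ=9/4; S=2+19/12·τ+0·τ²+-11/108·τ³=1127/256

  seg 0: a=2 b=19/12 c=0 d=-11/108
  seg 1: a=4 b=-7/6 c=-11/12 d=11/108
S(9/4) = 1127/256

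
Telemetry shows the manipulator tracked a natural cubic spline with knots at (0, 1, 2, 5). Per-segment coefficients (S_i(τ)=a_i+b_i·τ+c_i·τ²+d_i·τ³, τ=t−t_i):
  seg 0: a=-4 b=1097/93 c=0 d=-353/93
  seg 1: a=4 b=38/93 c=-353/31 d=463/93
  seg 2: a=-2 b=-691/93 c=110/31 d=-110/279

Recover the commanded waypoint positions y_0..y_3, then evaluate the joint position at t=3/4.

y_0 = S_0(0) = a_0 = -4
y_1 = S_1(0) = a_1 = 4
y_2 = S_2(0) = a_2 = -2
y_3 = S_2(3) = -3
t_q=3/4 is in segment 0 (τ=3/4); S_0(τ)=6439/1984

y_0=-4 y_1=4 y_2=-2 y_3=-3
S(3/4) = 6439/1984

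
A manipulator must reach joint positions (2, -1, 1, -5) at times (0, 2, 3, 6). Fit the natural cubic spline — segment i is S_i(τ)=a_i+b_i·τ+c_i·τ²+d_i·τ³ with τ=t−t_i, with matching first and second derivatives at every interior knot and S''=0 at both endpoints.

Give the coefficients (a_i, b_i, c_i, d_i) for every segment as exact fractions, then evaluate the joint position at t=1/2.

  seg 0: a=2 b=-269/94 c=0 d=16/47
  seg 1: a=-1 b=115/94 c=96/47 d=-119/94
  seg 2: a=1 b=71/47 c=-165/94 d=55/282
S(1/2) = 115/188

Δ: Δ0=-3/2, Δ1=2, Δ2=-2
row 1: diag=6, rhs=21; c'=1/6, d'=7/2
row 2: denom=8−1·1/6=47/6; d'=(-24−1·7/2)/(47/6)=-165/47
back: M2=-165/47
back: M1=7/2−1/6·-165/47=192/47
M: M0=0, M1=192/47, M2=-165/47, M3=0
seg 0: a=2, c=M0/2=0, d=(M1−M0)/(6·2)=16/47, b=Δ0−h0·(2M0+M1)/6=-269/94
seg 1: a=-1, c=M1/2=96/47, d=(M2−M1)/(6·1)=-119/94, b=Δ1−h1·(2M1+M2)/6=115/94
seg 2: a=1, c=M2/2=-165/94, d=(M3−M2)/(6·3)=55/282, b=Δ2−h2·(2M2+M3)/6=71/47
t_q=1/2 → seg 0, τ=1/2; S=2+-269/94·τ+0·τ²+16/47·τ³=115/188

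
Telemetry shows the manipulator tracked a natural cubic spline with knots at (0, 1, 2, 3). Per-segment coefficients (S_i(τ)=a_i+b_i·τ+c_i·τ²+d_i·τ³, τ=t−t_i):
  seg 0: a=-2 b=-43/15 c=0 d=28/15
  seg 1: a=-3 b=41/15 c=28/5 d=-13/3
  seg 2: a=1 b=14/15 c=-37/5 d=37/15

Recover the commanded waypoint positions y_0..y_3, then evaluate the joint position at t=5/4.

y_0=-2 y_1=-3 y_2=1 y_3=-3
S(5/4) = -651/320

y_0 = S_0(0) = a_0 = -2
y_1 = S_1(0) = a_1 = -3
y_2 = S_2(0) = a_2 = 1
y_3 = S_2(1) = -3
t_q=5/4 is in segment 1 (τ=1/4); S_1(τ)=-651/320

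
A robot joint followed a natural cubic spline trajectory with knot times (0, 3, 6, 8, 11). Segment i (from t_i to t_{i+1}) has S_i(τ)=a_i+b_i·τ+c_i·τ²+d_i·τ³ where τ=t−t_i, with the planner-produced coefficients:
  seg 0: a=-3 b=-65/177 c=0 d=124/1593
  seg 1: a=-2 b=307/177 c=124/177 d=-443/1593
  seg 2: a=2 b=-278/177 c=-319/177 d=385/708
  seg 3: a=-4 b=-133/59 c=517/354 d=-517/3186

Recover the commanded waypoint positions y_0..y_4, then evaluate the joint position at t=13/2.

y_0=-3 y_1=-2 y_2=2 y_3=-4 y_4=-2
S(13/2) = 1571/1888

y_0 = S_0(0) = a_0 = -3
y_1 = S_1(0) = a_1 = -2
y_2 = S_2(0) = a_2 = 2
y_3 = S_3(0) = a_3 = -4
y_4 = S_3(3) = -2
t_q=13/2 is in segment 2 (τ=1/2); S_2(τ)=1571/1888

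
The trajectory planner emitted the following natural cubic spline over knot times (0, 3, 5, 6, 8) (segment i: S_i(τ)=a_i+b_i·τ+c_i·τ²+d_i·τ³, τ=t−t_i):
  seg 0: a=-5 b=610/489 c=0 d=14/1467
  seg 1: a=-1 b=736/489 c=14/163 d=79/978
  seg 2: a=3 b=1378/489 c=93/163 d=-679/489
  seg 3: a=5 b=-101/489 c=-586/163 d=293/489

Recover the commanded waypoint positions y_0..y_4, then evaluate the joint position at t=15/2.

y_0 = S_0(0) = a_0 = -5
y_1 = S_1(0) = a_1 = -1
y_2 = S_2(0) = a_2 = 3
y_3 = S_3(0) = a_3 = 5
y_4 = S_3(2) = -5
t_q=15/2 is in segment 3 (τ=3/2); S_3(τ)=-1795/1304

y_0=-5 y_1=-1 y_2=3 y_3=5 y_4=-5
S(15/2) = -1795/1304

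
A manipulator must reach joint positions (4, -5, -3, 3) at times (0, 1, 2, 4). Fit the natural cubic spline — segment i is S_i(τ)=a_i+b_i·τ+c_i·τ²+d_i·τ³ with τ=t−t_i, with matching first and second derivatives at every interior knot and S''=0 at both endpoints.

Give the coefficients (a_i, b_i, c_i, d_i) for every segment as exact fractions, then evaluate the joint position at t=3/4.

Δ: Δ0=-9, Δ1=2, Δ2=3
row 1: diag=4, rhs=66; c'=1/4, d'=33/2
row 2: denom=6−1·1/4=23/4; d'=(6−1·33/2)/(23/4)=-42/23
back: M2=-42/23
back: M1=33/2−1/4·-42/23=390/23
M: M0=0, M1=390/23, M2=-42/23, M3=0
seg 0: a=4, c=M0/2=0, d=(M1−M0)/(6·1)=65/23, b=Δ0−h0·(2M0+M1)/6=-272/23
seg 1: a=-5, c=M1/2=195/23, d=(M2−M1)/(6·1)=-72/23, b=Δ1−h1·(2M1+M2)/6=-77/23
seg 2: a=-3, c=M2/2=-21/23, d=(M3−M2)/(6·2)=7/46, b=Δ2−h2·(2M2+M3)/6=97/23
t_q=3/4 → seg 0, τ=3/4; S=4+-272/23·τ+0·τ²+65/23·τ³=-5413/1472

  seg 0: a=4 b=-272/23 c=0 d=65/23
  seg 1: a=-5 b=-77/23 c=195/23 d=-72/23
  seg 2: a=-3 b=97/23 c=-21/23 d=7/46
S(3/4) = -5413/1472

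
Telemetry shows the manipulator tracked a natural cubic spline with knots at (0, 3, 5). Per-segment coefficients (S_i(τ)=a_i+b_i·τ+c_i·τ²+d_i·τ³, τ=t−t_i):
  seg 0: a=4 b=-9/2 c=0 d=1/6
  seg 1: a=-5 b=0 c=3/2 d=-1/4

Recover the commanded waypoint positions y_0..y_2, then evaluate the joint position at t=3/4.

y_0=4 y_1=-5 y_2=-1
S(3/4) = 89/128

y_0 = S_0(0) = a_0 = 4
y_1 = S_1(0) = a_1 = -5
y_2 = S_1(2) = -1
t_q=3/4 is in segment 0 (τ=3/4); S_0(τ)=89/128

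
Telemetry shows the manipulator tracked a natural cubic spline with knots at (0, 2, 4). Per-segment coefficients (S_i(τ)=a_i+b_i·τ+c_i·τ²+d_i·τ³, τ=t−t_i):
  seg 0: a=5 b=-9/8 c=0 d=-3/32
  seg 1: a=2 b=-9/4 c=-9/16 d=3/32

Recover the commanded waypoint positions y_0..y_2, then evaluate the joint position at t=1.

y_0=5 y_1=2 y_2=-4
S(1) = 121/32

y_0 = S_0(0) = a_0 = 5
y_1 = S_1(0) = a_1 = 2
y_2 = S_1(2) = -4
t_q=1 is in segment 0 (τ=1); S_0(τ)=121/32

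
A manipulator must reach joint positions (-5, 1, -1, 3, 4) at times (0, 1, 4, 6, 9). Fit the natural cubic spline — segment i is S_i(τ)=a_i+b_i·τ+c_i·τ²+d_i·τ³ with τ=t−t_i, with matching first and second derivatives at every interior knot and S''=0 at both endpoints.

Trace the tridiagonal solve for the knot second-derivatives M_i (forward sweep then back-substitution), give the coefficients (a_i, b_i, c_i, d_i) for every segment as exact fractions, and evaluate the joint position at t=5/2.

Δ: Δ0=6, Δ1=-2/3, Δ2=2, Δ3=1/3
row 1: diag=8, rhs=-40; c'=3/8, d'=-5
row 2: denom=10−3·3/8=71/8; d'=(16−3·-5)/(71/8)=248/71
row 3: denom=10−2·16/71=678/71; d'=(-10−2·248/71)/(678/71)=-201/113
back: M3=-201/113
back: M2=248/71−16/71·-201/113=440/113
back: M1=-5−3/8·440/113=-730/113
M: M0=0, M1=-730/113, M2=440/113, M3=-201/113, M4=0
seg 0: a=-5, c=M0/2=0, d=(M1−M0)/(6·1)=-365/339, b=Δ0−h0·(2M0+M1)/6=2399/339
seg 1: a=1, c=M1/2=-365/113, d=(M2−M1)/(6·3)=65/113, b=Δ1−h1·(2M1+M2)/6=1304/339
seg 2: a=-1, c=M2/2=220/113, d=(M3−M2)/(6·2)=-641/1356, b=Δ2−h2·(2M2+M3)/6=-1/339
seg 3: a=3, c=M3/2=-201/226, d=(M4−M3)/(6·3)=67/678, b=Δ3−h3·(2M3+M4)/6=716/339
t_q=5/2 → seg 1, τ=3/2; S=1+1304/339·τ+-365/113·τ²+65/113·τ³=1305/904

  seg 0: a=-5 b=2399/339 c=0 d=-365/339
  seg 1: a=1 b=1304/339 c=-365/113 d=65/113
  seg 2: a=-1 b=-1/339 c=220/113 d=-641/1356
  seg 3: a=3 b=716/339 c=-201/226 d=67/678
S(5/2) = 1305/904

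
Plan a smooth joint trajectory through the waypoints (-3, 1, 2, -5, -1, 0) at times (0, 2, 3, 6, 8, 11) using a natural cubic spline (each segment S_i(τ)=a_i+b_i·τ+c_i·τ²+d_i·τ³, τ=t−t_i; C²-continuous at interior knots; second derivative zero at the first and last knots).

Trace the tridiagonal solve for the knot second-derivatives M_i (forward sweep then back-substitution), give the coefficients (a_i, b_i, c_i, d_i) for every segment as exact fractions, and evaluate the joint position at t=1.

  seg 0: a=-3 b=2095/993 c=0 d=-109/3972
  seg 1: a=1 b=1768/993 c=-109/662 d=-1223/1986
  seg 2: a=2 b=-787/1986 c=-666/331 d=8141/17874
  seg 3: a=-5 b=-170/993 c=4145/1986 d=-663/1324
  seg 4: a=-1 b=2153/993 c=-911/993 d=911/8937
S(1) = -1215/1324

Δ: Δ0=2, Δ1=1, Δ2=-7/3, Δ3=2, Δ4=1/3
row 1: diag=6, rhs=-6; c'=1/6, d'=-1
row 2: denom=8−1·1/6=47/6; d'=(-20−1·-1)/(47/6)=-114/47
row 3: denom=10−3·18/47=416/47; d'=(26−3·-114/47)/(416/47)=391/104
row 4: denom=10−2·47/208=993/104; d'=(-10−2·391/104)/(993/104)=-1822/993
back: M4=-1822/993
back: M3=391/104−47/208·-1822/993=4145/993
back: M2=-114/47−18/47·4145/993=-1332/331
back: M1=-1−1/6·-1332/331=-109/331
M: M0=0, M1=-109/331, M2=-1332/331, M3=4145/993, M4=-1822/993, M5=0
seg 0: a=-3, c=M0/2=0, d=(M1−M0)/(6·2)=-109/3972, b=Δ0−h0·(2M0+M1)/6=2095/993
seg 1: a=1, c=M1/2=-109/662, d=(M2−M1)/(6·1)=-1223/1986, b=Δ1−h1·(2M1+M2)/6=1768/993
seg 2: a=2, c=M2/2=-666/331, d=(M3−M2)/(6·3)=8141/17874, b=Δ2−h2·(2M2+M3)/6=-787/1986
seg 3: a=-5, c=M3/2=4145/1986, d=(M4−M3)/(6·2)=-663/1324, b=Δ3−h3·(2M3+M4)/6=-170/993
seg 4: a=-1, c=M4/2=-911/993, d=(M5−M4)/(6·3)=911/8937, b=Δ4−h4·(2M4+M5)/6=2153/993
t_q=1 → seg 0, τ=1; S=-3+2095/993·τ+0·τ²+-109/3972·τ³=-1215/1324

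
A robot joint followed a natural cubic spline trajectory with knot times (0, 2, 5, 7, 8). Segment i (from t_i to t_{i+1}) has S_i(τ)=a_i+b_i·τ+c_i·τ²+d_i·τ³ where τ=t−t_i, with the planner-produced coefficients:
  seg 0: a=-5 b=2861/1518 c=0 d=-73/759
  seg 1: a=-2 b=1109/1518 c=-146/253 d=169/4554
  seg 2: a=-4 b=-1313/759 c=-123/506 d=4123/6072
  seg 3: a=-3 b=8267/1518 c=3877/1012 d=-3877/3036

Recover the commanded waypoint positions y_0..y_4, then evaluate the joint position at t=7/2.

y_0 = S_0(0) = a_0 = -5
y_1 = S_1(0) = a_1 = -2
y_2 = S_2(0) = a_2 = -4
y_3 = S_3(0) = a_3 = -3
y_4 = S_3(1) = 5
t_q=7/2 is in segment 1 (τ=3/2); S_1(τ)=-8409/4048

y_0=-5 y_1=-2 y_2=-4 y_3=-3 y_4=5
S(7/2) = -8409/4048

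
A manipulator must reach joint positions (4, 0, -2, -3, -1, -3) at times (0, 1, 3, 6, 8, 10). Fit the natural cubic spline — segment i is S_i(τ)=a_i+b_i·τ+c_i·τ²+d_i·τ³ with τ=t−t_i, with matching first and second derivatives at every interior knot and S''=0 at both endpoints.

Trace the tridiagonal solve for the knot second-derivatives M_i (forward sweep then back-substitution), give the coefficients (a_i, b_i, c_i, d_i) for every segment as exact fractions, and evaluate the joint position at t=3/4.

Δ: Δ0=-4, Δ1=-1, Δ2=-1/3, Δ3=1, Δ4=-1
row 1: diag=6, rhs=18; c'=1/3, d'=3
row 2: denom=10−2·1/3=28/3; d'=(4−2·3)/(28/3)=-3/14
row 3: denom=10−3·9/28=253/28; d'=(8−3·-3/14)/(253/28)=22/23
row 4: denom=8−2·56/253=1912/253; d'=(-12−2·22/23)/(1912/253)=-440/239
back: M4=-440/239
back: M3=22/23−56/253·-440/239=326/239
back: M2=-3/14−9/28·326/239=-156/239
back: M1=3−1/3·-156/239=769/239
M: M0=0, M1=769/239, M2=-156/239, M3=326/239, M4=-440/239, M5=0
seg 0: a=4, c=M0/2=0, d=(M1−M0)/(6·1)=769/1434, b=Δ0−h0·(2M0+M1)/6=-6505/1434
seg 1: a=0, c=M1/2=769/478, d=(M2−M1)/(6·2)=-925/2868, b=Δ1−h1·(2M1+M2)/6=-2099/717
seg 2: a=-2, c=M2/2=-78/239, d=(M3−M2)/(6·3)=241/2151, b=Δ2−h2·(2M2+M3)/6=-260/717
seg 3: a=-3, c=M3/2=163/239, d=(M4−M3)/(6·2)=-383/1434, b=Δ3−h3·(2M3+M4)/6=505/717
seg 4: a=-1, c=M4/2=-220/239, d=(M5−M4)/(6·2)=110/717, b=Δ4−h4·(2M4+M5)/6=163/717
t_q=3/4 → seg 0, τ=3/4; S=4+-6505/1434·τ+0·τ²+769/1434·τ³=25209/30592

  seg 0: a=4 b=-6505/1434 c=0 d=769/1434
  seg 1: a=0 b=-2099/717 c=769/478 d=-925/2868
  seg 2: a=-2 b=-260/717 c=-78/239 d=241/2151
  seg 3: a=-3 b=505/717 c=163/239 d=-383/1434
  seg 4: a=-1 b=163/717 c=-220/239 d=110/717
S(3/4) = 25209/30592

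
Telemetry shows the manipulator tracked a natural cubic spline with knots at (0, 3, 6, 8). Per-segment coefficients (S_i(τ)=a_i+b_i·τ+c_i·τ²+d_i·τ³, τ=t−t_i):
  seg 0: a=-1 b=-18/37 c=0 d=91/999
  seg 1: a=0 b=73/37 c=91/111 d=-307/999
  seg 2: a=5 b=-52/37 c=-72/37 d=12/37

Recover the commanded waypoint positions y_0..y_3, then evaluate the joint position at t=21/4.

y_0=-1 y_1=0 y_2=5 y_3=-3
S(21/4) = 12051/2368

y_0 = S_0(0) = a_0 = -1
y_1 = S_1(0) = a_1 = 0
y_2 = S_2(0) = a_2 = 5
y_3 = S_2(2) = -3
t_q=21/4 is in segment 1 (τ=9/4); S_1(τ)=12051/2368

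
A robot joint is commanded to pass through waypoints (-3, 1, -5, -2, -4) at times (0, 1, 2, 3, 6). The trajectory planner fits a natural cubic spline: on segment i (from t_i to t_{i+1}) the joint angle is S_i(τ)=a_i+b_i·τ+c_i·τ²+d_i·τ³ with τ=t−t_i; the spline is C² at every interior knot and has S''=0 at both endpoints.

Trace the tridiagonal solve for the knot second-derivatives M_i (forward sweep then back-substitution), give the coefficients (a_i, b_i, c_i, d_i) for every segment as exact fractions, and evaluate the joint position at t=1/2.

  seg 0: a=-3 b=2549/348 c=0 d=-1157/348
  seg 1: a=1 b=-461/174 c=-1157/116 d=2305/348
  seg 2: a=-5 b=-949/348 c=287/29 d=-1451/348
  seg 3: a=-2 b=793/174 c=-303/116 d=101/348
S(1/2) = 229/928

Δ: Δ0=4, Δ1=-6, Δ2=3, Δ3=-2/3
row 1: diag=4, rhs=-60; c'=1/4, d'=-15
row 2: denom=4−1·1/4=15/4; d'=(54−1·-15)/(15/4)=92/5
row 3: denom=8−1·4/15=116/15; d'=(-22−1·92/5)/(116/15)=-303/58
back: M3=-303/58
back: M2=92/5−4/15·-303/58=574/29
back: M1=-15−1/4·574/29=-1157/58
M: M0=0, M1=-1157/58, M2=574/29, M3=-303/58, M4=0
seg 0: a=-3, c=M0/2=0, d=(M1−M0)/(6·1)=-1157/348, b=Δ0−h0·(2M0+M1)/6=2549/348
seg 1: a=1, c=M1/2=-1157/116, d=(M2−M1)/(6·1)=2305/348, b=Δ1−h1·(2M1+M2)/6=-461/174
seg 2: a=-5, c=M2/2=287/29, d=(M3−M2)/(6·1)=-1451/348, b=Δ2−h2·(2M2+M3)/6=-949/348
seg 3: a=-2, c=M3/2=-303/116, d=(M4−M3)/(6·3)=101/348, b=Δ3−h3·(2M3+M4)/6=793/174
t_q=1/2 → seg 0, τ=1/2; S=-3+2549/348·τ+0·τ²+-1157/348·τ³=229/928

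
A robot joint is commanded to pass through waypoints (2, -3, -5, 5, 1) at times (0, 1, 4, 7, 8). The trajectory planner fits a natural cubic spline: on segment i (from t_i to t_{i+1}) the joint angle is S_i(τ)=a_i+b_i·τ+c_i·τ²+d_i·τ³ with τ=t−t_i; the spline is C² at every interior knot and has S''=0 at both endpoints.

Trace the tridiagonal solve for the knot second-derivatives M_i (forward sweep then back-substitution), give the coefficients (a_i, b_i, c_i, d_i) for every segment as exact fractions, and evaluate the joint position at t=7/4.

  seg 0: a=2 b=-3335/624 c=0 d=215/624
  seg 1: a=-3 b=-1345/312 c=215/208 d=113/1872
  seg 2: a=-5 b=169/48 c=41/26 d=-341/624
  seg 3: a=5 b=-553/312 c=-695/208 d=695/624
S(7/4) = -74897/13312

Δ: Δ0=-5, Δ1=-2/3, Δ2=10/3, Δ3=-4
row 1: diag=8, rhs=26; c'=3/8, d'=13/4
row 2: denom=12−3·3/8=87/8; d'=(24−3·13/4)/(87/8)=38/29
row 3: denom=8−3·8/29=208/29; d'=(-44−3·38/29)/(208/29)=-695/104
back: M3=-695/104
back: M2=38/29−8/29·-695/104=41/13
back: M1=13/4−3/8·41/13=215/104
M: M0=0, M1=215/104, M2=41/13, M3=-695/104, M4=0
seg 0: a=2, c=M0/2=0, d=(M1−M0)/(6·1)=215/624, b=Δ0−h0·(2M0+M1)/6=-3335/624
seg 1: a=-3, c=M1/2=215/208, d=(M2−M1)/(6·3)=113/1872, b=Δ1−h1·(2M1+M2)/6=-1345/312
seg 2: a=-5, c=M2/2=41/26, d=(M3−M2)/(6·3)=-341/624, b=Δ2−h2·(2M2+M3)/6=169/48
seg 3: a=5, c=M3/2=-695/208, d=(M4−M3)/(6·1)=695/624, b=Δ3−h3·(2M3+M4)/6=-553/312
t_q=7/4 → seg 1, τ=3/4; S=-3+-1345/312·τ+215/208·τ²+113/1872·τ³=-74897/13312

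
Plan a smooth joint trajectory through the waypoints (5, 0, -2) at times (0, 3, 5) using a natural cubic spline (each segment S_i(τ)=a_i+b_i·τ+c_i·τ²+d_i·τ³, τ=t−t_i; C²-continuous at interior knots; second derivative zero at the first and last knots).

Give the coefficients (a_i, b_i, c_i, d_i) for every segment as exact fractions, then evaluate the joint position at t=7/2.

Δ: Δ0=-5/3, Δ1=-1
row 1: diag=10, rhs=4; c'=1/5, d'=2/5
back: M1=2/5
M: M0=0, M1=2/5, M2=0
seg 0: a=5, c=M0/2=0, d=(M1−M0)/(6·3)=1/45, b=Δ0−h0·(2M0+M1)/6=-28/15
seg 1: a=0, c=M1/2=1/5, d=(M2−M1)/(6·2)=-1/30, b=Δ1−h1·(2M1+M2)/6=-19/15
t_q=7/2 → seg 1, τ=1/2; S=0+-19/15·τ+1/5·τ²+-1/30·τ³=-47/80

  seg 0: a=5 b=-28/15 c=0 d=1/45
  seg 1: a=0 b=-19/15 c=1/5 d=-1/30
S(7/2) = -47/80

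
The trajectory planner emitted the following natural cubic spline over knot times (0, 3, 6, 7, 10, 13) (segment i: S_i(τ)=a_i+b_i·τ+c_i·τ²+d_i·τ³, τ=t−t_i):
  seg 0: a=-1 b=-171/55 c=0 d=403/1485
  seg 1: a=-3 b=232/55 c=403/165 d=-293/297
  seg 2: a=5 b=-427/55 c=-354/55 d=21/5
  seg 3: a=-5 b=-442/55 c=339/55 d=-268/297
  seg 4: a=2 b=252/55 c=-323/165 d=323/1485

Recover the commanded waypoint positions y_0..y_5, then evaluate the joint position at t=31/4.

y_0 = S_0(0) = a_0 = -1
y_1 = S_1(0) = a_1 = -3
y_2 = S_2(0) = a_2 = 5
y_3 = S_3(0) = a_3 = -5
y_4 = S_4(0) = a_4 = 2
y_5 = S_4(3) = 4
t_q=31/4 is in segment 3 (τ=3/4); S_3(τ)=-1747/220

y_0=-1 y_1=-3 y_2=5 y_3=-5 y_4=2 y_5=4
S(31/4) = -1747/220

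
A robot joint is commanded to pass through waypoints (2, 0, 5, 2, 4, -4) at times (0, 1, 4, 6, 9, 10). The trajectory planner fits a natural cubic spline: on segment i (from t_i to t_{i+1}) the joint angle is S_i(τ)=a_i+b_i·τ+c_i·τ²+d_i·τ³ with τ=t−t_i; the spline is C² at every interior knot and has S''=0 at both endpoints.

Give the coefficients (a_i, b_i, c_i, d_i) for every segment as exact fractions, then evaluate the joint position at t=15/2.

  seg 0: a=2 b=-25981/9570 c=0 d=6841/9570
  seg 1: a=0 b=-2729/4785 c=6841/3190 d=-1217/2610
  seg 2: a=5 b=-2803/9570 c=-3273/1595 d=239/330
  seg 3: a=2 b=1817/9570 c=3658/1595 d=-619/870
  seg 4: a=4 b=-25169/4785 c=-13111/3190 d=13111/9570
S(15/2) = 25743/5104

Δ: Δ0=-2, Δ1=5/3, Δ2=-3/2, Δ3=2/3, Δ4=-8
row 1: diag=8, rhs=22; c'=3/8, d'=11/4
row 2: denom=10−3·3/8=71/8; d'=(-19−3·11/4)/(71/8)=-218/71
row 3: denom=10−2·16/71=678/71; d'=(13−2·-218/71)/(678/71)=453/226
row 4: denom=8−3·71/226=1595/226; d'=(-52−3·453/226)/(1595/226)=-13111/1595
back: M4=-13111/1595
back: M3=453/226−71/226·-13111/1595=7316/1595
back: M2=-218/71−16/71·7316/1595=-6546/1595
back: M1=11/4−3/8·-6546/1595=6841/1595
M: M0=0, M1=6841/1595, M2=-6546/1595, M3=7316/1595, M4=-13111/1595, M5=0
seg 0: a=2, c=M0/2=0, d=(M1−M0)/(6·1)=6841/9570, b=Δ0−h0·(2M0+M1)/6=-25981/9570
seg 1: a=0, c=M1/2=6841/3190, d=(M2−M1)/(6·3)=-1217/2610, b=Δ1−h1·(2M1+M2)/6=-2729/4785
seg 2: a=5, c=M2/2=-3273/1595, d=(M3−M2)/(6·2)=239/330, b=Δ2−h2·(2M2+M3)/6=-2803/9570
seg 3: a=2, c=M3/2=3658/1595, d=(M4−M3)/(6·3)=-619/870, b=Δ3−h3·(2M3+M4)/6=1817/9570
seg 4: a=4, c=M4/2=-13111/3190, d=(M5−M4)/(6·1)=13111/9570, b=Δ4−h4·(2M4+M5)/6=-25169/4785
t_q=15/2 → seg 3, τ=3/2; S=2+1817/9570·τ+3658/1595·τ²+-619/870·τ³=25743/5104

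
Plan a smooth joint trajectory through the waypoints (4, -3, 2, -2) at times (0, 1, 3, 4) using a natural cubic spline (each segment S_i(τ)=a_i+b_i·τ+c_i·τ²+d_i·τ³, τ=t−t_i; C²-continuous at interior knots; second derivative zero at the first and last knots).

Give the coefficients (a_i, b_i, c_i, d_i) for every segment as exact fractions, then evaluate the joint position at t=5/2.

  seg 0: a=4 b=-147/16 c=0 d=35/16
  seg 1: a=-3 b=-21/8 c=105/16 d=-2
  seg 2: a=2 b=-3/8 c=-87/16 d=29/16
S(5/2) = 69/64

Δ: Δ0=-7, Δ1=5/2, Δ2=-4
row 1: diag=6, rhs=57; c'=1/3, d'=19/2
row 2: denom=6−2·1/3=16/3; d'=(-39−2·19/2)/(16/3)=-87/8
back: M2=-87/8
back: M1=19/2−1/3·-87/8=105/8
M: M0=0, M1=105/8, M2=-87/8, M3=0
seg 0: a=4, c=M0/2=0, d=(M1−M0)/(6·1)=35/16, b=Δ0−h0·(2M0+M1)/6=-147/16
seg 1: a=-3, c=M1/2=105/16, d=(M2−M1)/(6·2)=-2, b=Δ1−h1·(2M1+M2)/6=-21/8
seg 2: a=2, c=M2/2=-87/16, d=(M3−M2)/(6·1)=29/16, b=Δ2−h2·(2M2+M3)/6=-3/8
t_q=5/2 → seg 1, τ=3/2; S=-3+-21/8·τ+105/16·τ²+-2·τ³=69/64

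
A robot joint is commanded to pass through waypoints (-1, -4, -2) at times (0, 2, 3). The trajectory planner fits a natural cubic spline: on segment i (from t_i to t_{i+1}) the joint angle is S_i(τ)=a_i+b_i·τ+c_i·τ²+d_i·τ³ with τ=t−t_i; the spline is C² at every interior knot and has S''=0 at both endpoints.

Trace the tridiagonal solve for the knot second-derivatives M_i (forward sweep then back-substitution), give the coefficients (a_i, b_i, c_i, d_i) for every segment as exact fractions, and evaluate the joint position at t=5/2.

  seg 0: a=-1 b=-8/3 c=0 d=7/24
  seg 1: a=-4 b=5/6 c=7/4 d=-7/12
S(5/2) = -103/32

Δ: Δ0=-3/2, Δ1=2
row 1: diag=6, rhs=21; c'=1/6, d'=7/2
back: M1=7/2
M: M0=0, M1=7/2, M2=0
seg 0: a=-1, c=M0/2=0, d=(M1−M0)/(6·2)=7/24, b=Δ0−h0·(2M0+M1)/6=-8/3
seg 1: a=-4, c=M1/2=7/4, d=(M2−M1)/(6·1)=-7/12, b=Δ1−h1·(2M1+M2)/6=5/6
t_q=5/2 → seg 1, τ=1/2; S=-4+5/6·τ+7/4·τ²+-7/12·τ³=-103/32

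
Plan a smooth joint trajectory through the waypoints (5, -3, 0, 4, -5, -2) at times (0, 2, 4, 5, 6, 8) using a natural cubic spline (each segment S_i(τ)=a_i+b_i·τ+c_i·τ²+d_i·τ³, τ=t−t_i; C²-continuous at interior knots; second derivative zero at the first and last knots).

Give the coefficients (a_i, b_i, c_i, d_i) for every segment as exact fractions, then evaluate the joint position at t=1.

  seg 0: a=5 b=-1181/241 c=0 d=217/964
  seg 1: a=-3 b=-530/241 c=651/482 d=481/1928
  seg 2: a=0 b=2987/482 c=2745/964 d=-4863/964
  seg 3: a=4 b=-3125/964 c=-2961/241 d=6293/964
  seg 4: a=-5 b=-3967/482 c=7035/964 d=-2345/1928
S(1) = 313/964

Δ: Δ0=-4, Δ1=3/2, Δ2=4, Δ3=-9, Δ4=3/2
row 1: diag=8, rhs=33; c'=1/4, d'=33/8
row 2: denom=6−2·1/4=11/2; d'=(15−2·33/8)/(11/2)=27/22
row 3: denom=4−1·2/11=42/11; d'=(-78−1·27/22)/(42/11)=-83/4
row 4: denom=6−1·11/42=241/42; d'=(63−1·-83/4)/(241/42)=7035/482
back: M4=7035/482
back: M3=-83/4−11/42·7035/482=-5922/241
back: M2=27/22−2/11·-5922/241=2745/482
back: M1=33/8−1/4·2745/482=651/241
M: M0=0, M1=651/241, M2=2745/482, M3=-5922/241, M4=7035/482, M5=0
seg 0: a=5, c=M0/2=0, d=(M1−M0)/(6·2)=217/964, b=Δ0−h0·(2M0+M1)/6=-1181/241
seg 1: a=-3, c=M1/2=651/482, d=(M2−M1)/(6·2)=481/1928, b=Δ1−h1·(2M1+M2)/6=-530/241
seg 2: a=0, c=M2/2=2745/964, d=(M3−M2)/(6·1)=-4863/964, b=Δ2−h2·(2M2+M3)/6=2987/482
seg 3: a=4, c=M3/2=-2961/241, d=(M4−M3)/(6·1)=6293/964, b=Δ3−h3·(2M3+M4)/6=-3125/964
seg 4: a=-5, c=M4/2=7035/964, d=(M5−M4)/(6·2)=-2345/1928, b=Δ4−h4·(2M4+M5)/6=-3967/482
t_q=1 → seg 0, τ=1; S=5+-1181/241·τ+0·τ²+217/964·τ³=313/964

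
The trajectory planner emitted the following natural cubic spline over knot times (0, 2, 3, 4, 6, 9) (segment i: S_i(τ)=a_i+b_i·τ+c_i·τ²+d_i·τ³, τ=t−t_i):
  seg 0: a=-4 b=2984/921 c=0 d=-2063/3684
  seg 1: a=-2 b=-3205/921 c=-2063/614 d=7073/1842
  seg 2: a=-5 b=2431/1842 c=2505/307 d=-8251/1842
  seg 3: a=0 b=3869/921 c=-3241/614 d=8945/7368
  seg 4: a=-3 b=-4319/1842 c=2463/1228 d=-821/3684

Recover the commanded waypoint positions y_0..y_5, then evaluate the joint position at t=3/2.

y_0=-4 y_1=-2 y_2=-5 y_3=0 y_4=-3 y_5=2
S(3/2) = -10119/9824

y_0 = S_0(0) = a_0 = -4
y_1 = S_1(0) = a_1 = -2
y_2 = S_2(0) = a_2 = -5
y_3 = S_3(0) = a_3 = 0
y_4 = S_4(0) = a_4 = -3
y_5 = S_4(3) = 2
t_q=3/2 is in segment 0 (τ=3/2); S_0(τ)=-10119/9824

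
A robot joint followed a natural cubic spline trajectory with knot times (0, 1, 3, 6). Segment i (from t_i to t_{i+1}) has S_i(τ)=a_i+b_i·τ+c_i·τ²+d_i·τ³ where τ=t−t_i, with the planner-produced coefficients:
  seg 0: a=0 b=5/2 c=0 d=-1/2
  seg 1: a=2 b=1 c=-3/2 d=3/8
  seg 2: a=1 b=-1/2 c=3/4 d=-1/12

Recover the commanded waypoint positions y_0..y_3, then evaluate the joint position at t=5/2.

y_0 = S_0(0) = a_0 = 0
y_1 = S_1(0) = a_1 = 2
y_2 = S_2(0) = a_2 = 1
y_3 = S_2(3) = 4
t_q=5/2 is in segment 1 (τ=3/2); S_1(τ)=89/64

y_0=0 y_1=2 y_2=1 y_3=4
S(5/2) = 89/64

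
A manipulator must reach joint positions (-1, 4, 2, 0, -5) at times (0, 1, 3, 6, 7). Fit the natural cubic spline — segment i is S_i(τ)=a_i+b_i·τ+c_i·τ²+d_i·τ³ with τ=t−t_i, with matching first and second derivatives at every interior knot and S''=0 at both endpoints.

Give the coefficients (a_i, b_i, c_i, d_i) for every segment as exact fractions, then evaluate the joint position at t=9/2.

  seg 0: a=-1 b=3641/591 c=0 d=-686/591
  seg 1: a=4 b=1583/591 c=-686/197 d=971/1182
  seg 2: a=2 b=-823/591 c=285/197 d=-712/1773
  seg 3: a=0 b=-2101/591 c=-427/197 d=427/591
S(9/2) = 1427/788

Δ: Δ0=5, Δ1=-1, Δ2=-2/3, Δ3=-5
row 1: diag=6, rhs=-36; c'=1/3, d'=-6
row 2: denom=10−2·1/3=28/3; d'=(2−2·-6)/(28/3)=3/2
row 3: denom=8−3·9/28=197/28; d'=(-26−3·3/2)/(197/28)=-854/197
back: M3=-854/197
back: M2=3/2−9/28·-854/197=570/197
back: M1=-6−1/3·570/197=-1372/197
M: M0=0, M1=-1372/197, M2=570/197, M3=-854/197, M4=0
seg 0: a=-1, c=M0/2=0, d=(M1−M0)/(6·1)=-686/591, b=Δ0−h0·(2M0+M1)/6=3641/591
seg 1: a=4, c=M1/2=-686/197, d=(M2−M1)/(6·2)=971/1182, b=Δ1−h1·(2M1+M2)/6=1583/591
seg 2: a=2, c=M2/2=285/197, d=(M3−M2)/(6·3)=-712/1773, b=Δ2−h2·(2M2+M3)/6=-823/591
seg 3: a=0, c=M3/2=-427/197, d=(M4−M3)/(6·1)=427/591, b=Δ3−h3·(2M3+M4)/6=-2101/591
t_q=9/2 → seg 2, τ=3/2; S=2+-823/591·τ+285/197·τ²+-712/1773·τ³=1427/788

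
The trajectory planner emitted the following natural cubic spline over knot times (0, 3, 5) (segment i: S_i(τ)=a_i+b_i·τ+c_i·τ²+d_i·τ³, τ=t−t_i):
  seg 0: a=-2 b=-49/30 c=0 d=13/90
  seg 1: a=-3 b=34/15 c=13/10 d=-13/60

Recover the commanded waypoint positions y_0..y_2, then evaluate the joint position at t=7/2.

y_0=-2 y_1=-3 y_2=5
S(7/2) = -251/160

y_0 = S_0(0) = a_0 = -2
y_1 = S_1(0) = a_1 = -3
y_2 = S_1(2) = 5
t_q=7/2 is in segment 1 (τ=1/2); S_1(τ)=-251/160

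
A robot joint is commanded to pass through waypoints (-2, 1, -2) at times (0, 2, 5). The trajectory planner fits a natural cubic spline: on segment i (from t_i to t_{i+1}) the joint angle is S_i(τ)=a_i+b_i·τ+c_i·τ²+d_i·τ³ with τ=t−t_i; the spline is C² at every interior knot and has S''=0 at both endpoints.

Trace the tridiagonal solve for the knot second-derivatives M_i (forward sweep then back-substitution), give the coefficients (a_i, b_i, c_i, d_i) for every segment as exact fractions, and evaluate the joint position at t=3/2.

Δ: Δ0=3/2, Δ1=-1
row 1: diag=10, rhs=-15; c'=3/10, d'=-3/2
back: M1=-3/2
M: M0=0, M1=-3/2, M2=0
seg 0: a=-2, c=M0/2=0, d=(M1−M0)/(6·2)=-1/8, b=Δ0−h0·(2M0+M1)/6=2
seg 1: a=1, c=M1/2=-3/4, d=(M2−M1)/(6·3)=1/12, b=Δ1−h1·(2M1+M2)/6=1/2
t_q=3/2 → seg 0, τ=3/2; S=-2+2·τ+0·τ²+-1/8·τ³=37/64

  seg 0: a=-2 b=2 c=0 d=-1/8
  seg 1: a=1 b=1/2 c=-3/4 d=1/12
S(3/2) = 37/64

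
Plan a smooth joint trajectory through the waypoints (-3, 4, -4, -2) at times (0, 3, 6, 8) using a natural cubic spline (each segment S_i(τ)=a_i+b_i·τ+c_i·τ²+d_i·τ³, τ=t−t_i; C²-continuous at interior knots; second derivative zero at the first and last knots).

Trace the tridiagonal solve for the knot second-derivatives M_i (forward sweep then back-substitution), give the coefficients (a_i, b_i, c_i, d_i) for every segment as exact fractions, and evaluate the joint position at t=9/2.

Δ: Δ0=7/3, Δ1=-8/3, Δ2=1
row 1: diag=12, rhs=-30; c'=1/4, d'=-5/2
row 2: denom=10−3·1/4=37/4; d'=(22−3·-5/2)/(37/4)=118/37
back: M2=118/37
back: M1=-5/2−1/4·118/37=-122/37
M: M0=0, M1=-122/37, M2=118/37, M3=0
seg 0: a=-3, c=M0/2=0, d=(M1−M0)/(6·3)=-61/333, b=Δ0−h0·(2M0+M1)/6=442/111
seg 1: a=4, c=M1/2=-61/37, d=(M2−M1)/(6·3)=40/111, b=Δ1−h1·(2M1+M2)/6=-107/111
seg 2: a=-4, c=M2/2=59/37, d=(M3−M2)/(6·2)=-59/222, b=Δ2−h2·(2M2+M3)/6=-125/111
t_q=9/2 → seg 1, τ=3/2; S=4+-107/111·τ+-61/37·τ²+40/111·τ³=9/148

  seg 0: a=-3 b=442/111 c=0 d=-61/333
  seg 1: a=4 b=-107/111 c=-61/37 d=40/111
  seg 2: a=-4 b=-125/111 c=59/37 d=-59/222
S(9/2) = 9/148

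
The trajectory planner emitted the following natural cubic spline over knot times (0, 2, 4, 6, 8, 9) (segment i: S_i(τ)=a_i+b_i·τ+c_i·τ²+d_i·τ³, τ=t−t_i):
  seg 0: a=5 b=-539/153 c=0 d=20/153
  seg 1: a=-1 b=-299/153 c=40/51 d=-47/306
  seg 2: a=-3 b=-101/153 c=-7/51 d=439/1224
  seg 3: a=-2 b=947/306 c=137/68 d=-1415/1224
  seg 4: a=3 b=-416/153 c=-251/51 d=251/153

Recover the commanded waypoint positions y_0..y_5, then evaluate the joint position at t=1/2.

y_0=5 y_1=-1 y_2=-3 y_3=-2 y_4=3 y_5=-3
S(1/2) = 166/51

y_0 = S_0(0) = a_0 = 5
y_1 = S_1(0) = a_1 = -1
y_2 = S_2(0) = a_2 = -3
y_3 = S_3(0) = a_3 = -2
y_4 = S_4(0) = a_4 = 3
y_5 = S_4(1) = -3
t_q=1/2 is in segment 0 (τ=1/2); S_0(τ)=166/51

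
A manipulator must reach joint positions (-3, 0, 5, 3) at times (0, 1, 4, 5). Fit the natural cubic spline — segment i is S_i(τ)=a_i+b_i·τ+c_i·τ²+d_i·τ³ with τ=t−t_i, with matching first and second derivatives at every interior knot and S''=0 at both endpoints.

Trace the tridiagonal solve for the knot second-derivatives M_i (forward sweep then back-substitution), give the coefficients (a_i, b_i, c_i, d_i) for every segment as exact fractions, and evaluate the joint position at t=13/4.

  seg 0: a=-3 b=494/165 c=0 d=1/165
  seg 1: a=0 b=497/165 c=1/55 d=-7/45
  seg 2: a=5 b=-178/165 c=-76/55 d=76/165
S(13/4) = 17943/3520

Δ: Δ0=3, Δ1=5/3, Δ2=-2
row 1: diag=8, rhs=-8; c'=3/8, d'=-1
row 2: denom=8−3·3/8=55/8; d'=(-22−3·-1)/(55/8)=-152/55
back: M2=-152/55
back: M1=-1−3/8·-152/55=2/55
M: M0=0, M1=2/55, M2=-152/55, M3=0
seg 0: a=-3, c=M0/2=0, d=(M1−M0)/(6·1)=1/165, b=Δ0−h0·(2M0+M1)/6=494/165
seg 1: a=0, c=M1/2=1/55, d=(M2−M1)/(6·3)=-7/45, b=Δ1−h1·(2M1+M2)/6=497/165
seg 2: a=5, c=M2/2=-76/55, d=(M3−M2)/(6·1)=76/165, b=Δ2−h2·(2M2+M3)/6=-178/165
t_q=13/4 → seg 1, τ=9/4; S=0+497/165·τ+1/55·τ²+-7/45·τ³=17943/3520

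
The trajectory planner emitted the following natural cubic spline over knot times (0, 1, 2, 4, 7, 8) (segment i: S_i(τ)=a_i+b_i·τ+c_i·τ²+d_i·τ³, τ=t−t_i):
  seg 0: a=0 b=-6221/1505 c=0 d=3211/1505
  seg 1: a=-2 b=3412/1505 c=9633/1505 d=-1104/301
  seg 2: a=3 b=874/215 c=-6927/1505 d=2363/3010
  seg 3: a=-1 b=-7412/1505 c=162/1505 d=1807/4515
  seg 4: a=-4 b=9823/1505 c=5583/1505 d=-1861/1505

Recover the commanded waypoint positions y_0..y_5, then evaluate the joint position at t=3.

y_0=0 y_1=-2 y_2=3 y_3=-1 y_4=-4 y_5=5
S(3) = 1955/602

y_0 = S_0(0) = a_0 = 0
y_1 = S_1(0) = a_1 = -2
y_2 = S_2(0) = a_2 = 3
y_3 = S_3(0) = a_3 = -1
y_4 = S_4(0) = a_4 = -4
y_5 = S_4(1) = 5
t_q=3 is in segment 2 (τ=1); S_2(τ)=1955/602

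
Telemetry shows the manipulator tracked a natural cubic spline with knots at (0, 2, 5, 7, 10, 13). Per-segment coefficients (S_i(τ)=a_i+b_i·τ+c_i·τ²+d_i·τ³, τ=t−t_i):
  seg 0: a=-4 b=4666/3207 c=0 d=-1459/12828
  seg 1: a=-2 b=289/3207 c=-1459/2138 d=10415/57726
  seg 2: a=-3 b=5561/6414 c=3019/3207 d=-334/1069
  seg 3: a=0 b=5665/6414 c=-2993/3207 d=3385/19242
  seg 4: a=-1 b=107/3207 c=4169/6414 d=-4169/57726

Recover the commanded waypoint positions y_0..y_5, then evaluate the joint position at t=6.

y_0 = S_0(0) = a_0 = -4
y_1 = S_1(0) = a_1 = -2
y_2 = S_2(0) = a_2 = -3
y_3 = S_3(0) = a_3 = 0
y_4 = S_4(0) = a_4 = -1
y_5 = S_4(3) = 3
t_q=6 is in segment 2 (τ=1); S_2(τ)=-9647/6414

y_0=-4 y_1=-2 y_2=-3 y_3=0 y_4=-1 y_5=3
S(6) = -9647/6414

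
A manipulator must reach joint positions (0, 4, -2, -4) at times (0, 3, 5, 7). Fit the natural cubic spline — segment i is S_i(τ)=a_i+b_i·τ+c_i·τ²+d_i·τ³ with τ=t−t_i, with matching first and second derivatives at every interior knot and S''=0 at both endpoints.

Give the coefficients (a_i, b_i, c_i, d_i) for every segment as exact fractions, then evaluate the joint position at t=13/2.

Δ: Δ0=4/3, Δ1=-3, Δ2=-1
row 1: diag=10, rhs=-26; c'=1/5, d'=-13/5
row 2: denom=8−2·1/5=38/5; d'=(12−2·-13/5)/(38/5)=43/19
back: M2=43/19
back: M1=-13/5−1/5·43/19=-58/19
M: M0=0, M1=-58/19, M2=43/19, M3=0
seg 0: a=0, c=M0/2=0, d=(M1−M0)/(6·3)=-29/171, b=Δ0−h0·(2M0+M1)/6=163/57
seg 1: a=4, c=M1/2=-29/19, d=(M2−M1)/(6·2)=101/228, b=Δ1−h1·(2M1+M2)/6=-98/57
seg 2: a=-2, c=M2/2=43/38, d=(M3−M2)/(6·2)=-43/228, b=Δ2−h2·(2M2+M3)/6=-143/57
t_q=13/2 → seg 2, τ=3/2; S=-2+-143/57·τ+43/38·τ²+-43/228·τ³=-2343/608

  seg 0: a=0 b=163/57 c=0 d=-29/171
  seg 1: a=4 b=-98/57 c=-29/19 d=101/228
  seg 2: a=-2 b=-143/57 c=43/38 d=-43/228
S(13/2) = -2343/608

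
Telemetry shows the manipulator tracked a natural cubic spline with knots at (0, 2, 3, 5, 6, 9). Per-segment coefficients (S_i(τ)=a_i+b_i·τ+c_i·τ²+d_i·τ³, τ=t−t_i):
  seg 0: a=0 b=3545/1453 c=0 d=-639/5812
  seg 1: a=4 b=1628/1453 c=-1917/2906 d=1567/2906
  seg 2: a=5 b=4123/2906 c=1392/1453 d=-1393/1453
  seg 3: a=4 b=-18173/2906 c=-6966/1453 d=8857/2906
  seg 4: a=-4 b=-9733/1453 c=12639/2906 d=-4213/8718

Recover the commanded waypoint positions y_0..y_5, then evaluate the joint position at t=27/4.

y_0=0 y_1=4 y_2=5 y_3=4 y_4=-4 y_5=2
S(27/4) = -1261217/185984

y_0 = S_0(0) = a_0 = 0
y_1 = S_1(0) = a_1 = 4
y_2 = S_2(0) = a_2 = 5
y_3 = S_3(0) = a_3 = 4
y_4 = S_4(0) = a_4 = -4
y_5 = S_4(3) = 2
t_q=27/4 is in segment 4 (τ=3/4); S_4(τ)=-1261217/185984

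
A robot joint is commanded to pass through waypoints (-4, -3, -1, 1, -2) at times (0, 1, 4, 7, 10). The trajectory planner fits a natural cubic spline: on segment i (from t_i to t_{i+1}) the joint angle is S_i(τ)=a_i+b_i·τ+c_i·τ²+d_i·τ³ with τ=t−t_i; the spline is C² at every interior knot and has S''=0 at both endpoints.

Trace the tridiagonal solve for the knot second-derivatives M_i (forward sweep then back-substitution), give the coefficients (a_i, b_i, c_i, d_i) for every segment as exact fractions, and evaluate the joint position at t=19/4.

  seg 0: a=-4 b=86/81 c=0 d=-5/81
  seg 1: a=-3 b=71/81 c=-5/27 d=28/729
  seg 2: a=-1 b=65/81 c=13/81 d=-50/729
  seg 3: a=1 b=-7/81 c=-37/81 d=37/729
S(19/4) = -97/288

Δ: Δ0=1, Δ1=2/3, Δ2=2/3, Δ3=-1
row 1: diag=8, rhs=-2; c'=3/8, d'=-1/4
row 2: denom=12−3·3/8=87/8; d'=(0−3·-1/4)/(87/8)=2/29
row 3: denom=12−3·8/29=324/29; d'=(-10−3·2/29)/(324/29)=-74/81
back: M3=-74/81
back: M2=2/29−8/29·-74/81=26/81
back: M1=-1/4−3/8·26/81=-10/27
M: M0=0, M1=-10/27, M2=26/81, M3=-74/81, M4=0
seg 0: a=-4, c=M0/2=0, d=(M1−M0)/(6·1)=-5/81, b=Δ0−h0·(2M0+M1)/6=86/81
seg 1: a=-3, c=M1/2=-5/27, d=(M2−M1)/(6·3)=28/729, b=Δ1−h1·(2M1+M2)/6=71/81
seg 2: a=-1, c=M2/2=13/81, d=(M3−M2)/(6·3)=-50/729, b=Δ2−h2·(2M2+M3)/6=65/81
seg 3: a=1, c=M3/2=-37/81, d=(M4−M3)/(6·3)=37/729, b=Δ3−h3·(2M3+M4)/6=-7/81
t_q=19/4 → seg 2, τ=3/4; S=-1+65/81·τ+13/81·τ²+-50/729·τ³=-97/288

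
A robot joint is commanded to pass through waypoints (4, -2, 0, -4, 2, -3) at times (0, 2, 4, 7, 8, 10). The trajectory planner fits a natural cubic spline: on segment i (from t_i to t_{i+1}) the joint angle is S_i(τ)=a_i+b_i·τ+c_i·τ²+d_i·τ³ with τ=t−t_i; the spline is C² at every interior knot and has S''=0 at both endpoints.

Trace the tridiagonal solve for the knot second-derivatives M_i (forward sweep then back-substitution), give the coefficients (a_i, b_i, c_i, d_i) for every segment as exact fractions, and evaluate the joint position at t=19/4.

  seg 0: a=4 b=-4145/942 c=0 d=1319/3768
  seg 1: a=-2 b=-94/471 c=1319/628 d=-2827/3768
  seg 2: a=0 b=-755/942 c=-377/157 d=2095/2826
  seg 3: a=-4 b=2264/471 c=1341/314 d=-2899/942
  seg 4: a=2 b=3877/942 c=-779/157 d=779/942
S(19/4) = -32939/20096

Δ: Δ0=-3, Δ1=1, Δ2=-4/3, Δ3=6, Δ4=-5/2
row 1: diag=8, rhs=24; c'=1/4, d'=3
row 2: denom=10−2·1/4=19/2; d'=(-14−2·3)/(19/2)=-40/19
row 3: denom=8−3·6/19=134/19; d'=(44−3·-40/19)/(134/19)=478/67
row 4: denom=6−1·19/134=785/134; d'=(-51−1·478/67)/(785/134)=-1558/157
back: M4=-1558/157
back: M3=478/67−19/134·-1558/157=1341/157
back: M2=-40/19−6/19·1341/157=-754/157
back: M1=3−1/4·-754/157=1319/314
M: M0=0, M1=1319/314, M2=-754/157, M3=1341/157, M4=-1558/157, M5=0
seg 0: a=4, c=M0/2=0, d=(M1−M0)/(6·2)=1319/3768, b=Δ0−h0·(2M0+M1)/6=-4145/942
seg 1: a=-2, c=M1/2=1319/628, d=(M2−M1)/(6·2)=-2827/3768, b=Δ1−h1·(2M1+M2)/6=-94/471
seg 2: a=0, c=M2/2=-377/157, d=(M3−M2)/(6·3)=2095/2826, b=Δ2−h2·(2M2+M3)/6=-755/942
seg 3: a=-4, c=M3/2=1341/314, d=(M4−M3)/(6·1)=-2899/942, b=Δ3−h3·(2M3+M4)/6=2264/471
seg 4: a=2, c=M4/2=-779/157, d=(M5−M4)/(6·2)=779/942, b=Δ4−h4·(2M4+M5)/6=3877/942
t_q=19/4 → seg 2, τ=3/4; S=0+-755/942·τ+-377/157·τ²+2095/2826·τ³=-32939/20096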